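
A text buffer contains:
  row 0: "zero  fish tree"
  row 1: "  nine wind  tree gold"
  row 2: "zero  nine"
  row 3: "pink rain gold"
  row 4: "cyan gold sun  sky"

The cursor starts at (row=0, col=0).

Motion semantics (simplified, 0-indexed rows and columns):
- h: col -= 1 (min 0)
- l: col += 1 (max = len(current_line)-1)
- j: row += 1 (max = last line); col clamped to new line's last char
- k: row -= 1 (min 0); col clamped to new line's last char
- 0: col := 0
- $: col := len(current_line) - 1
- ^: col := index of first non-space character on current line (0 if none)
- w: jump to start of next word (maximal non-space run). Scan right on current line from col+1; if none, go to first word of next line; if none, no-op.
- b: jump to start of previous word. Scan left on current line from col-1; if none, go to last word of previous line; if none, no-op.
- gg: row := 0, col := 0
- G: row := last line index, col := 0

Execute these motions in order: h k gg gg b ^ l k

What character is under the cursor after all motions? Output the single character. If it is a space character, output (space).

Answer: e

Derivation:
After 1 (h): row=0 col=0 char='z'
After 2 (k): row=0 col=0 char='z'
After 3 (gg): row=0 col=0 char='z'
After 4 (gg): row=0 col=0 char='z'
After 5 (b): row=0 col=0 char='z'
After 6 (^): row=0 col=0 char='z'
After 7 (l): row=0 col=1 char='e'
After 8 (k): row=0 col=1 char='e'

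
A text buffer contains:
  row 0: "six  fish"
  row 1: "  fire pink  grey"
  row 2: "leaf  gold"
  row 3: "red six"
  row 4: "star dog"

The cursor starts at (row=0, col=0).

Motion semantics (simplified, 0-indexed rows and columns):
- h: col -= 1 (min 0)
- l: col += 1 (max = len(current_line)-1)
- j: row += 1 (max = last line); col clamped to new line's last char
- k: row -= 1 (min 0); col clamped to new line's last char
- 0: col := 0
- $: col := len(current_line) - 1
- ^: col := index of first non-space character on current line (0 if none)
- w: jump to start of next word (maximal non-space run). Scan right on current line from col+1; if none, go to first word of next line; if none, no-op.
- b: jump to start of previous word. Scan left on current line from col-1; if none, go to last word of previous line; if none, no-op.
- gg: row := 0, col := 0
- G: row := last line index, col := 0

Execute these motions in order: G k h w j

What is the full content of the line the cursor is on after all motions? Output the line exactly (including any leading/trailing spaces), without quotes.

Answer: star dog

Derivation:
After 1 (G): row=4 col=0 char='s'
After 2 (k): row=3 col=0 char='r'
After 3 (h): row=3 col=0 char='r'
After 4 (w): row=3 col=4 char='s'
After 5 (j): row=4 col=4 char='_'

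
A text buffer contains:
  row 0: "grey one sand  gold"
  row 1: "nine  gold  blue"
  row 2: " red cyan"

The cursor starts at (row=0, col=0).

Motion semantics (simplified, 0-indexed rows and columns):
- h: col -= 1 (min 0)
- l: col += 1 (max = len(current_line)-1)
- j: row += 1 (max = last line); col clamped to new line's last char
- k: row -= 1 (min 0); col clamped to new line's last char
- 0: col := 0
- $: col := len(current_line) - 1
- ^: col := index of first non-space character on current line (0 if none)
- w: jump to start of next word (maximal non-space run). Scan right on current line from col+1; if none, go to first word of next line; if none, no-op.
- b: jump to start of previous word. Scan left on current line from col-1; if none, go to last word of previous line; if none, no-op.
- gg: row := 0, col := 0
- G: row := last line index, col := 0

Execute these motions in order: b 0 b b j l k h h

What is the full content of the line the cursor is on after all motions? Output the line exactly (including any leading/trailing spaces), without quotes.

Answer: grey one sand  gold

Derivation:
After 1 (b): row=0 col=0 char='g'
After 2 (0): row=0 col=0 char='g'
After 3 (b): row=0 col=0 char='g'
After 4 (b): row=0 col=0 char='g'
After 5 (j): row=1 col=0 char='n'
After 6 (l): row=1 col=1 char='i'
After 7 (k): row=0 col=1 char='r'
After 8 (h): row=0 col=0 char='g'
After 9 (h): row=0 col=0 char='g'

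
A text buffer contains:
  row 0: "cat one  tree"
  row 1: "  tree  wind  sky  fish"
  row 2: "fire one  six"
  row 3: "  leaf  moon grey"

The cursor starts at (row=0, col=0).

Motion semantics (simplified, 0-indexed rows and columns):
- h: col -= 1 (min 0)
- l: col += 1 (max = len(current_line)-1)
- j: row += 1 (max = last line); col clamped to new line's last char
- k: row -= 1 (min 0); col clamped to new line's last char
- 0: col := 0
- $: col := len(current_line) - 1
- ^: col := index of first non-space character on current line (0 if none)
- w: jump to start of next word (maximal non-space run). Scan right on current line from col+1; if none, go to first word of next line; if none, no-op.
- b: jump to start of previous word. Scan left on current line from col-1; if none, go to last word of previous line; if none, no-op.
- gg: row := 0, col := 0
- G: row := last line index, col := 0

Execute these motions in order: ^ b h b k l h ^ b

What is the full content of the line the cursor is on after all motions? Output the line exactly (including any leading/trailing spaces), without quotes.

Answer: cat one  tree

Derivation:
After 1 (^): row=0 col=0 char='c'
After 2 (b): row=0 col=0 char='c'
After 3 (h): row=0 col=0 char='c'
After 4 (b): row=0 col=0 char='c'
After 5 (k): row=0 col=0 char='c'
After 6 (l): row=0 col=1 char='a'
After 7 (h): row=0 col=0 char='c'
After 8 (^): row=0 col=0 char='c'
After 9 (b): row=0 col=0 char='c'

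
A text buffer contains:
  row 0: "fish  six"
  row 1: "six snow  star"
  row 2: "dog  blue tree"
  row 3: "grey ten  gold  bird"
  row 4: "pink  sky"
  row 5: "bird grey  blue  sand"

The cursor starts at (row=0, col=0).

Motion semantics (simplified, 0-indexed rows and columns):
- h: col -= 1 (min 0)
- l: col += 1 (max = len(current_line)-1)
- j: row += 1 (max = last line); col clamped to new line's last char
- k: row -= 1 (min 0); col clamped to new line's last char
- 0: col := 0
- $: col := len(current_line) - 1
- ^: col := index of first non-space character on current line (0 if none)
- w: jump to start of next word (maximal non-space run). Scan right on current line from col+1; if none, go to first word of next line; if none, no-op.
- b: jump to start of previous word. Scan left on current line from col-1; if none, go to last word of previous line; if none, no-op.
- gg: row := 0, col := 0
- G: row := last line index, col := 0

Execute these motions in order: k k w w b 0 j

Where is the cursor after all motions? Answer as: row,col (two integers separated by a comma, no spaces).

Answer: 1,0

Derivation:
After 1 (k): row=0 col=0 char='f'
After 2 (k): row=0 col=0 char='f'
After 3 (w): row=0 col=6 char='s'
After 4 (w): row=1 col=0 char='s'
After 5 (b): row=0 col=6 char='s'
After 6 (0): row=0 col=0 char='f'
After 7 (j): row=1 col=0 char='s'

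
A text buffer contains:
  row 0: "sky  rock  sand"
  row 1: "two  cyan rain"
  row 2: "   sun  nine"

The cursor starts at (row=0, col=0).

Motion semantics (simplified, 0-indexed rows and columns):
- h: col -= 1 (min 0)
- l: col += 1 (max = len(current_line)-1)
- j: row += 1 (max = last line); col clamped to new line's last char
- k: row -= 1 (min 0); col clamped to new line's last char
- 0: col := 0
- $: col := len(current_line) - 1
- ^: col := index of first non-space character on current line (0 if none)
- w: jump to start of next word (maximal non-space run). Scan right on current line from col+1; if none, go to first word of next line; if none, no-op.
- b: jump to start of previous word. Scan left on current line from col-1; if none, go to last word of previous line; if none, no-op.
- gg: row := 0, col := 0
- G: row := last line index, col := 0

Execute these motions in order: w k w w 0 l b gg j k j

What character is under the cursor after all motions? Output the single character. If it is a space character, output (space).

After 1 (w): row=0 col=5 char='r'
After 2 (k): row=0 col=5 char='r'
After 3 (w): row=0 col=11 char='s'
After 4 (w): row=1 col=0 char='t'
After 5 (0): row=1 col=0 char='t'
After 6 (l): row=1 col=1 char='w'
After 7 (b): row=1 col=0 char='t'
After 8 (gg): row=0 col=0 char='s'
After 9 (j): row=1 col=0 char='t'
After 10 (k): row=0 col=0 char='s'
After 11 (j): row=1 col=0 char='t'

Answer: t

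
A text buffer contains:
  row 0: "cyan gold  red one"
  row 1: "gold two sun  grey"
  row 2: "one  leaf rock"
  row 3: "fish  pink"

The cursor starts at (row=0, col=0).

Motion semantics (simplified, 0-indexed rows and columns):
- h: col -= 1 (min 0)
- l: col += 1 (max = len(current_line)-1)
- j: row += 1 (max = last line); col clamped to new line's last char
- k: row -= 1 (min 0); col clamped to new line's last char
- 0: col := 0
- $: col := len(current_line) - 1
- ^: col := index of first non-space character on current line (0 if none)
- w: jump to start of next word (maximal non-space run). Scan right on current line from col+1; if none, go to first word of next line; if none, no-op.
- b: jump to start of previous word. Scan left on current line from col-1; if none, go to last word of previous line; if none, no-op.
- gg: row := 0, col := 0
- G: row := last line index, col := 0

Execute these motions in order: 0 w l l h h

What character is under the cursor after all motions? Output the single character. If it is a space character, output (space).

After 1 (0): row=0 col=0 char='c'
After 2 (w): row=0 col=5 char='g'
After 3 (l): row=0 col=6 char='o'
After 4 (l): row=0 col=7 char='l'
After 5 (h): row=0 col=6 char='o'
After 6 (h): row=0 col=5 char='g'

Answer: g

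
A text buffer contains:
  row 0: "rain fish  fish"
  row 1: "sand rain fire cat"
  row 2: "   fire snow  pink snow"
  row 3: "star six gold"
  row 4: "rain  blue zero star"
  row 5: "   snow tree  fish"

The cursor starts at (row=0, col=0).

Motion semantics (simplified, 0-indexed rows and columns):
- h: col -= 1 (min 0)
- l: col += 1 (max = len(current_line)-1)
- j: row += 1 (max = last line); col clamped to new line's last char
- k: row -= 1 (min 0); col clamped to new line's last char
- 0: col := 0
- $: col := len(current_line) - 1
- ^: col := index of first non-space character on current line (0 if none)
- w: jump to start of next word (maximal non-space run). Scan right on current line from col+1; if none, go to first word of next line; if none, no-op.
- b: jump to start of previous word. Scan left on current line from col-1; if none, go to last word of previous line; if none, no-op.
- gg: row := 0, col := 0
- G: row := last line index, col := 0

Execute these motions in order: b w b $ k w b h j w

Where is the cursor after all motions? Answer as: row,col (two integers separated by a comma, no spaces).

After 1 (b): row=0 col=0 char='r'
After 2 (w): row=0 col=5 char='f'
After 3 (b): row=0 col=0 char='r'
After 4 ($): row=0 col=14 char='h'
After 5 (k): row=0 col=14 char='h'
After 6 (w): row=1 col=0 char='s'
After 7 (b): row=0 col=11 char='f'
After 8 (h): row=0 col=10 char='_'
After 9 (j): row=1 col=10 char='f'
After 10 (w): row=1 col=15 char='c'

Answer: 1,15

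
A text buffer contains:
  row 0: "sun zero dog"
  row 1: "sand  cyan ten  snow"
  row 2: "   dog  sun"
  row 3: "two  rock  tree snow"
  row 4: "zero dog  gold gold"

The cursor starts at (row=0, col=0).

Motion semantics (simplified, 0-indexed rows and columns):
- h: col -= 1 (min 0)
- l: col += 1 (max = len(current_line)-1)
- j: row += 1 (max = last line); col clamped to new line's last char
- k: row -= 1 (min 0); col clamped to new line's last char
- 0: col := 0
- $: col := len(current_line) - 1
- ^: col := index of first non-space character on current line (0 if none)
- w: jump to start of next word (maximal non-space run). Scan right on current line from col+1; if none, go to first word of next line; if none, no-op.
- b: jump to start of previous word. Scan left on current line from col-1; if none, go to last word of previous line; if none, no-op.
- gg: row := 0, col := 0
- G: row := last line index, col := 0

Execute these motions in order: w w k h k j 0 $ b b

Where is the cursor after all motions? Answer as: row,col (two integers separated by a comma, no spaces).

After 1 (w): row=0 col=4 char='z'
After 2 (w): row=0 col=9 char='d'
After 3 (k): row=0 col=9 char='d'
After 4 (h): row=0 col=8 char='_'
After 5 (k): row=0 col=8 char='_'
After 6 (j): row=1 col=8 char='a'
After 7 (0): row=1 col=0 char='s'
After 8 ($): row=1 col=19 char='w'
After 9 (b): row=1 col=16 char='s'
After 10 (b): row=1 col=11 char='t'

Answer: 1,11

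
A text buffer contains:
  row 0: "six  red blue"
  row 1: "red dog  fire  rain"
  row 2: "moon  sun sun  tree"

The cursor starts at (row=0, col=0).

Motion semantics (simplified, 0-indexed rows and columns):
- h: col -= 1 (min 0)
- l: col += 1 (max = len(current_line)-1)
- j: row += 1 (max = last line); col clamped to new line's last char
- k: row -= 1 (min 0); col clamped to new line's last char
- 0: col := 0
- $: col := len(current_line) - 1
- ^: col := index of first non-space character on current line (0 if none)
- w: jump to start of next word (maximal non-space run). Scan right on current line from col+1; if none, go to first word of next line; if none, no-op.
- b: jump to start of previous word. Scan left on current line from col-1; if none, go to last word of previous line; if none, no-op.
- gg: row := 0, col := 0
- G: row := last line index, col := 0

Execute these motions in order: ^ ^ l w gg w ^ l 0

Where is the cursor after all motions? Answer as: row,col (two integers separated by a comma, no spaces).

After 1 (^): row=0 col=0 char='s'
After 2 (^): row=0 col=0 char='s'
After 3 (l): row=0 col=1 char='i'
After 4 (w): row=0 col=5 char='r'
After 5 (gg): row=0 col=0 char='s'
After 6 (w): row=0 col=5 char='r'
After 7 (^): row=0 col=0 char='s'
After 8 (l): row=0 col=1 char='i'
After 9 (0): row=0 col=0 char='s'

Answer: 0,0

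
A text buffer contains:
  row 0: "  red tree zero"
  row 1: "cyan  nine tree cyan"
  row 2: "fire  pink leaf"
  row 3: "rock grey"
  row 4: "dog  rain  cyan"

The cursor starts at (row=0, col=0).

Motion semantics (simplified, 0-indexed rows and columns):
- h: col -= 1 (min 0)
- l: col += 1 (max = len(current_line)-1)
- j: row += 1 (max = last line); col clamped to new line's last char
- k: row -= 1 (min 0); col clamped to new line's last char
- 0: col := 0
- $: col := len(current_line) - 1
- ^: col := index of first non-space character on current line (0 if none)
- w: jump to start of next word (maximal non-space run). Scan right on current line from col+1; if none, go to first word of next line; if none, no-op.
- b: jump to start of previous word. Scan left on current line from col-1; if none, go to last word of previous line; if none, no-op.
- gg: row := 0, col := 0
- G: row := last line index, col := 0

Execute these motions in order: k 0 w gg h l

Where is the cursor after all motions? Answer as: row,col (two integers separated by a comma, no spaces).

Answer: 0,1

Derivation:
After 1 (k): row=0 col=0 char='_'
After 2 (0): row=0 col=0 char='_'
After 3 (w): row=0 col=2 char='r'
After 4 (gg): row=0 col=0 char='_'
After 5 (h): row=0 col=0 char='_'
After 6 (l): row=0 col=1 char='_'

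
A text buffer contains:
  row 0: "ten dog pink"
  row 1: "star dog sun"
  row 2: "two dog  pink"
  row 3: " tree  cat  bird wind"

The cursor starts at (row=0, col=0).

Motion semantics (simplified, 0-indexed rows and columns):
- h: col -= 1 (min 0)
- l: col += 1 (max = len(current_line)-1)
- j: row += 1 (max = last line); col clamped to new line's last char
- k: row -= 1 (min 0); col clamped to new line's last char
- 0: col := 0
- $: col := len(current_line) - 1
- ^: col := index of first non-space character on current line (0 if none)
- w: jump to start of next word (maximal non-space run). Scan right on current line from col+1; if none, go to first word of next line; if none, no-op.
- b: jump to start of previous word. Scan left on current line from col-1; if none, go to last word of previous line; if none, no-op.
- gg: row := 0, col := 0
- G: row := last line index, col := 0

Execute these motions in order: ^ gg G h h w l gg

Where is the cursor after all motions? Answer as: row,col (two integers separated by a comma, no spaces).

Answer: 0,0

Derivation:
After 1 (^): row=0 col=0 char='t'
After 2 (gg): row=0 col=0 char='t'
After 3 (G): row=3 col=0 char='_'
After 4 (h): row=3 col=0 char='_'
After 5 (h): row=3 col=0 char='_'
After 6 (w): row=3 col=1 char='t'
After 7 (l): row=3 col=2 char='r'
After 8 (gg): row=0 col=0 char='t'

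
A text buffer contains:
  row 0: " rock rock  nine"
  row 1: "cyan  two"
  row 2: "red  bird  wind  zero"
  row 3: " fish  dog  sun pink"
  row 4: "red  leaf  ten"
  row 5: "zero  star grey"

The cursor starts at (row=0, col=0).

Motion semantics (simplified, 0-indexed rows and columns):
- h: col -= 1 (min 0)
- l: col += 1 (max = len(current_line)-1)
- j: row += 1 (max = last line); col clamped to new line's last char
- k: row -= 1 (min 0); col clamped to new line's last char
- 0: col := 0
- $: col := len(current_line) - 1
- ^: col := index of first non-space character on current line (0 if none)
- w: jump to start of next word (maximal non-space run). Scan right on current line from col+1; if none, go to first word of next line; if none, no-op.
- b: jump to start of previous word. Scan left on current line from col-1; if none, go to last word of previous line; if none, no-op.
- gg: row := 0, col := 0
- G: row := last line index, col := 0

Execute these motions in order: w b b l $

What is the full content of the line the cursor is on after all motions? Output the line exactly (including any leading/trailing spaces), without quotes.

Answer:  rock rock  nine

Derivation:
After 1 (w): row=0 col=1 char='r'
After 2 (b): row=0 col=1 char='r'
After 3 (b): row=0 col=1 char='r'
After 4 (l): row=0 col=2 char='o'
After 5 ($): row=0 col=15 char='e'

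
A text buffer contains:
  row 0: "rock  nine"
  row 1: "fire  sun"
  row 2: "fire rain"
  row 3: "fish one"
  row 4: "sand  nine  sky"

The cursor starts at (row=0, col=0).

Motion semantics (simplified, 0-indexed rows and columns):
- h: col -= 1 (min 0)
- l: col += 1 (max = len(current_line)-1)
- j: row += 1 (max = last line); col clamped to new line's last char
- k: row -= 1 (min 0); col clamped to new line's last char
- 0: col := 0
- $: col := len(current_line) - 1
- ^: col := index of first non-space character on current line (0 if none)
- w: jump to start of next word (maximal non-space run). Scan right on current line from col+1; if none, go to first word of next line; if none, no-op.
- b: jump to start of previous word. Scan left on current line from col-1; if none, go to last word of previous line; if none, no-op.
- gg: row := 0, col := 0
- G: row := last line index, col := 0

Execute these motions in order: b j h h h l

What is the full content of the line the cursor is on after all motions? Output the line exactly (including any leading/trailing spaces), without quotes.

Answer: fire  sun

Derivation:
After 1 (b): row=0 col=0 char='r'
After 2 (j): row=1 col=0 char='f'
After 3 (h): row=1 col=0 char='f'
After 4 (h): row=1 col=0 char='f'
After 5 (h): row=1 col=0 char='f'
After 6 (l): row=1 col=1 char='i'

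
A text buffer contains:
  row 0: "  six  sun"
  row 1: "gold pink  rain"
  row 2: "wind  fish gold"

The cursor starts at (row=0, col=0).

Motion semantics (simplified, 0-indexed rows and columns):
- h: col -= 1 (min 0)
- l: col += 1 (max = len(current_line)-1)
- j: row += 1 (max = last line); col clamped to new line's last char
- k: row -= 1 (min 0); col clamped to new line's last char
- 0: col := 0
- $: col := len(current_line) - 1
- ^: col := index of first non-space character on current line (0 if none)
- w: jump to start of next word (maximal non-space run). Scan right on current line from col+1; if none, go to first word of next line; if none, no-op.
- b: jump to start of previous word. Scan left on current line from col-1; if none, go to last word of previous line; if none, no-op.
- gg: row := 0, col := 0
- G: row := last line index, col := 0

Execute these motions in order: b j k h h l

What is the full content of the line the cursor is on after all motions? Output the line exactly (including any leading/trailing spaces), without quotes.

Answer:   six  sun

Derivation:
After 1 (b): row=0 col=0 char='_'
After 2 (j): row=1 col=0 char='g'
After 3 (k): row=0 col=0 char='_'
After 4 (h): row=0 col=0 char='_'
After 5 (h): row=0 col=0 char='_'
After 6 (l): row=0 col=1 char='_'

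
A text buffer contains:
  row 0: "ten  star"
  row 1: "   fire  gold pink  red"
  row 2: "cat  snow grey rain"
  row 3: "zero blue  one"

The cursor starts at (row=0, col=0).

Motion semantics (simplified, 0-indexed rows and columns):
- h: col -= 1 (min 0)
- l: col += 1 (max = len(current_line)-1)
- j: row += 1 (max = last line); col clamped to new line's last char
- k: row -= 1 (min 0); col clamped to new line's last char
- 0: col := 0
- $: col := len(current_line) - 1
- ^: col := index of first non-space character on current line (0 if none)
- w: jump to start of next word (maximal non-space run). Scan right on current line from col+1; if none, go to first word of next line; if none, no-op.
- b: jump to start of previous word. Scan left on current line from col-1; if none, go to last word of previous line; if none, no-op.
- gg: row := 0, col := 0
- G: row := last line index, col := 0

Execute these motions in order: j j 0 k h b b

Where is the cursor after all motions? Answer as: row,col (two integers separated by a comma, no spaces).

After 1 (j): row=1 col=0 char='_'
After 2 (j): row=2 col=0 char='c'
After 3 (0): row=2 col=0 char='c'
After 4 (k): row=1 col=0 char='_'
After 5 (h): row=1 col=0 char='_'
After 6 (b): row=0 col=5 char='s'
After 7 (b): row=0 col=0 char='t'

Answer: 0,0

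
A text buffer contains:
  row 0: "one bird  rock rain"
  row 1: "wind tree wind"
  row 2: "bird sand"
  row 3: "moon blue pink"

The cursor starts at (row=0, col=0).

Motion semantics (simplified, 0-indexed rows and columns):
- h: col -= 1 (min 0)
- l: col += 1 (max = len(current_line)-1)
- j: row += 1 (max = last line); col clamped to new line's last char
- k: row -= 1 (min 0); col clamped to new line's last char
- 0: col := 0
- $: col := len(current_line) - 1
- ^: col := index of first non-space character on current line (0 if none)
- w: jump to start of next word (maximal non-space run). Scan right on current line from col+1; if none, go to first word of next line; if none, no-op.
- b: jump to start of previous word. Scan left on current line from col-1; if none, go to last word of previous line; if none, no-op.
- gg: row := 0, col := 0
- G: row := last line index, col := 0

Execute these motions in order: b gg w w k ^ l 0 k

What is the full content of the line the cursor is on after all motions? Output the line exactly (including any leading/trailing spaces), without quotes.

Answer: one bird  rock rain

Derivation:
After 1 (b): row=0 col=0 char='o'
After 2 (gg): row=0 col=0 char='o'
After 3 (w): row=0 col=4 char='b'
After 4 (w): row=0 col=10 char='r'
After 5 (k): row=0 col=10 char='r'
After 6 (^): row=0 col=0 char='o'
After 7 (l): row=0 col=1 char='n'
After 8 (0): row=0 col=0 char='o'
After 9 (k): row=0 col=0 char='o'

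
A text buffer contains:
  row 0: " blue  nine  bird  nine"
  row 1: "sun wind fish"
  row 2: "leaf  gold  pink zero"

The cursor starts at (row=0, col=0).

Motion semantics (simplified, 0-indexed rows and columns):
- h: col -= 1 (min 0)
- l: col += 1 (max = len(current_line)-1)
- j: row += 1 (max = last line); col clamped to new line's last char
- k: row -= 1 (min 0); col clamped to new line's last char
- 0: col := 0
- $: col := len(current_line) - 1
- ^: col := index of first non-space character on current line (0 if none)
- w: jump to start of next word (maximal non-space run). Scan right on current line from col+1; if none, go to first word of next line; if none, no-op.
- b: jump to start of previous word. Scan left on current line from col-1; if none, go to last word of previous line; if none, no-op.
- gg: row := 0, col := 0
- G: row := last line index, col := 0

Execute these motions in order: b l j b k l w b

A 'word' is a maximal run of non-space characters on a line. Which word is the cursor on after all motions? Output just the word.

Answer: blue

Derivation:
After 1 (b): row=0 col=0 char='_'
After 2 (l): row=0 col=1 char='b'
After 3 (j): row=1 col=1 char='u'
After 4 (b): row=1 col=0 char='s'
After 5 (k): row=0 col=0 char='_'
After 6 (l): row=0 col=1 char='b'
After 7 (w): row=0 col=7 char='n'
After 8 (b): row=0 col=1 char='b'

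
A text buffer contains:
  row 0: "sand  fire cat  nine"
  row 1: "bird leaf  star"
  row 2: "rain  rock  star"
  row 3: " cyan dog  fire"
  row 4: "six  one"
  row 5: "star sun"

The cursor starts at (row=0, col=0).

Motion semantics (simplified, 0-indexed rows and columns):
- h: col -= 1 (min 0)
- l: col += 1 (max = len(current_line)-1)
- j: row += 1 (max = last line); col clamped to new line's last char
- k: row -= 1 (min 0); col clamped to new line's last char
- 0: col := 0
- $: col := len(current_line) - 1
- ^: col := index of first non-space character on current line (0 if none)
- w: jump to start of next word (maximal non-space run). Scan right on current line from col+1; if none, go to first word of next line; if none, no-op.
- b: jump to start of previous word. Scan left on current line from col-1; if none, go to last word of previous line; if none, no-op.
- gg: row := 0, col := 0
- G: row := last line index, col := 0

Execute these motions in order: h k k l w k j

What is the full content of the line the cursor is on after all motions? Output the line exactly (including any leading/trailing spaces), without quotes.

After 1 (h): row=0 col=0 char='s'
After 2 (k): row=0 col=0 char='s'
After 3 (k): row=0 col=0 char='s'
After 4 (l): row=0 col=1 char='a'
After 5 (w): row=0 col=6 char='f'
After 6 (k): row=0 col=6 char='f'
After 7 (j): row=1 col=6 char='e'

Answer: bird leaf  star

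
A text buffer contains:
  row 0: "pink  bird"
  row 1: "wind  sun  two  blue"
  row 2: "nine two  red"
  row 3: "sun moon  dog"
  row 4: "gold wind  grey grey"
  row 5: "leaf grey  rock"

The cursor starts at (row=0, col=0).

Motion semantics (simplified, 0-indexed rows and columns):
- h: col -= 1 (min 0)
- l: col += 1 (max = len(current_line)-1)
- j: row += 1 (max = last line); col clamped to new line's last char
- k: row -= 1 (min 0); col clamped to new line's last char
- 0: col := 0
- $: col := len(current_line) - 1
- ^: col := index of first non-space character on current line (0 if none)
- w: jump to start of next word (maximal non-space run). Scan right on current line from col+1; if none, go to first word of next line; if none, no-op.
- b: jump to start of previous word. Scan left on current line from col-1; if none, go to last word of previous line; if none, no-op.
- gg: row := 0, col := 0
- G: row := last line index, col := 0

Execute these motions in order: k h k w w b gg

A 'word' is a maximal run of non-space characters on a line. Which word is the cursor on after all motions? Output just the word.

After 1 (k): row=0 col=0 char='p'
After 2 (h): row=0 col=0 char='p'
After 3 (k): row=0 col=0 char='p'
After 4 (w): row=0 col=6 char='b'
After 5 (w): row=1 col=0 char='w'
After 6 (b): row=0 col=6 char='b'
After 7 (gg): row=0 col=0 char='p'

Answer: pink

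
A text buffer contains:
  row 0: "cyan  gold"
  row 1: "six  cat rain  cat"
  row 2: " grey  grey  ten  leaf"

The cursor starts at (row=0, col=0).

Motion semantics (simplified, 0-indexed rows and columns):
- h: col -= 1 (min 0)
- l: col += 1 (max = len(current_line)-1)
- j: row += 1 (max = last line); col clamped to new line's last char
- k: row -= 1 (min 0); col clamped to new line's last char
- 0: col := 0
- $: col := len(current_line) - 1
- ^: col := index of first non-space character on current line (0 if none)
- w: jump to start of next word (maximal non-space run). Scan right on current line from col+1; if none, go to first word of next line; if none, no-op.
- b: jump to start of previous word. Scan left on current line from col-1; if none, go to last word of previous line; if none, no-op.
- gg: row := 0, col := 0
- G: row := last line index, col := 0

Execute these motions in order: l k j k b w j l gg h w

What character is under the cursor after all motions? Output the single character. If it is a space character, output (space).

After 1 (l): row=0 col=1 char='y'
After 2 (k): row=0 col=1 char='y'
After 3 (j): row=1 col=1 char='i'
After 4 (k): row=0 col=1 char='y'
After 5 (b): row=0 col=0 char='c'
After 6 (w): row=0 col=6 char='g'
After 7 (j): row=1 col=6 char='a'
After 8 (l): row=1 col=7 char='t'
After 9 (gg): row=0 col=0 char='c'
After 10 (h): row=0 col=0 char='c'
After 11 (w): row=0 col=6 char='g'

Answer: g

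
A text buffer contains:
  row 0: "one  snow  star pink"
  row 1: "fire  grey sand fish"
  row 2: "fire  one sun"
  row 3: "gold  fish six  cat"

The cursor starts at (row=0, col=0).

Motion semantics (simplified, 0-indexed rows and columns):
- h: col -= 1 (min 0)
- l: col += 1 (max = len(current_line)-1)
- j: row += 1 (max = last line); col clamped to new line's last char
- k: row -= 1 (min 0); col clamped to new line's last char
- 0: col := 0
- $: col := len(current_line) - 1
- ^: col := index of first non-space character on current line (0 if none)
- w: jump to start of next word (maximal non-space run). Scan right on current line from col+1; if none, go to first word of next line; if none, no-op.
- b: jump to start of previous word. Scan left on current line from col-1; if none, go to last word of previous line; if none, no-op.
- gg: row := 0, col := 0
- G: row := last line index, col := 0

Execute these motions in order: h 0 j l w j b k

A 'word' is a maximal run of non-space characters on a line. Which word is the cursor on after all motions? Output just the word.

After 1 (h): row=0 col=0 char='o'
After 2 (0): row=0 col=0 char='o'
After 3 (j): row=1 col=0 char='f'
After 4 (l): row=1 col=1 char='i'
After 5 (w): row=1 col=6 char='g'
After 6 (j): row=2 col=6 char='o'
After 7 (b): row=2 col=0 char='f'
After 8 (k): row=1 col=0 char='f'

Answer: fire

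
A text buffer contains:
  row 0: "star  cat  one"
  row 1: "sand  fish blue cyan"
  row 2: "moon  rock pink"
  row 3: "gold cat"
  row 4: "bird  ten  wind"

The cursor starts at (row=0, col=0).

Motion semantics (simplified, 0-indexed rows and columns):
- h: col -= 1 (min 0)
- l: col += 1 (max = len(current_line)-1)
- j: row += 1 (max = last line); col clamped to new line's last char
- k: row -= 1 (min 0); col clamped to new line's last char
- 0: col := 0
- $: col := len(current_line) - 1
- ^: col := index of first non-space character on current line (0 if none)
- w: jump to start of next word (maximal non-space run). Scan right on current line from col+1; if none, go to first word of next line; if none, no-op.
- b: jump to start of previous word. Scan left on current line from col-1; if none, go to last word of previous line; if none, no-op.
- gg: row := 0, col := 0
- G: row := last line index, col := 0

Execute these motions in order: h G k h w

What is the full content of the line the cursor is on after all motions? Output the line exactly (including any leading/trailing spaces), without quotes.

Answer: gold cat

Derivation:
After 1 (h): row=0 col=0 char='s'
After 2 (G): row=4 col=0 char='b'
After 3 (k): row=3 col=0 char='g'
After 4 (h): row=3 col=0 char='g'
After 5 (w): row=3 col=5 char='c'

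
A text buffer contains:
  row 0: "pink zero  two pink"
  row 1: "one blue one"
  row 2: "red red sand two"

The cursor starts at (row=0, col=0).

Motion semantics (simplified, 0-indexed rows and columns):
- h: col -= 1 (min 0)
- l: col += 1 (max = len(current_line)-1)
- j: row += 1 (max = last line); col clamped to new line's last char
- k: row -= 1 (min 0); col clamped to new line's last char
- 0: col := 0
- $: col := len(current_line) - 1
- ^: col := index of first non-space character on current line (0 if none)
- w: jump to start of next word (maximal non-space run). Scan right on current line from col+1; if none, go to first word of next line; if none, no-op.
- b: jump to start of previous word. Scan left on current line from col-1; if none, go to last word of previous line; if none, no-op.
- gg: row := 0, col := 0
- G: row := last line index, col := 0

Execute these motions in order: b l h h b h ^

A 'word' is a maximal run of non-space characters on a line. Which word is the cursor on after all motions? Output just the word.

Answer: pink

Derivation:
After 1 (b): row=0 col=0 char='p'
After 2 (l): row=0 col=1 char='i'
After 3 (h): row=0 col=0 char='p'
After 4 (h): row=0 col=0 char='p'
After 5 (b): row=0 col=0 char='p'
After 6 (h): row=0 col=0 char='p'
After 7 (^): row=0 col=0 char='p'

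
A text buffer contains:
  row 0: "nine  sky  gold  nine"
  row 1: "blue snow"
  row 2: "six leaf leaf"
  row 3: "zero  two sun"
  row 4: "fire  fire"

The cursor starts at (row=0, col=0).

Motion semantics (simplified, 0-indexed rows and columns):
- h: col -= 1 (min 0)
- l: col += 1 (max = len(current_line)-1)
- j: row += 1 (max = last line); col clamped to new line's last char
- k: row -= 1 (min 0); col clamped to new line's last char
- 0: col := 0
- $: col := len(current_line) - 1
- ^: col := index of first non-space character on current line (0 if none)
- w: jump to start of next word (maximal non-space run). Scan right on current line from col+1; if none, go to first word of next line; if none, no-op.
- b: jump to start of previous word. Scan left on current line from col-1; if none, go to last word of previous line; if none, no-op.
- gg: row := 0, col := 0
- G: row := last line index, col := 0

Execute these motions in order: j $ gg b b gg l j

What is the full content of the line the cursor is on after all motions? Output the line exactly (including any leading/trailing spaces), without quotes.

After 1 (j): row=1 col=0 char='b'
After 2 ($): row=1 col=8 char='w'
After 3 (gg): row=0 col=0 char='n'
After 4 (b): row=0 col=0 char='n'
After 5 (b): row=0 col=0 char='n'
After 6 (gg): row=0 col=0 char='n'
After 7 (l): row=0 col=1 char='i'
After 8 (j): row=1 col=1 char='l'

Answer: blue snow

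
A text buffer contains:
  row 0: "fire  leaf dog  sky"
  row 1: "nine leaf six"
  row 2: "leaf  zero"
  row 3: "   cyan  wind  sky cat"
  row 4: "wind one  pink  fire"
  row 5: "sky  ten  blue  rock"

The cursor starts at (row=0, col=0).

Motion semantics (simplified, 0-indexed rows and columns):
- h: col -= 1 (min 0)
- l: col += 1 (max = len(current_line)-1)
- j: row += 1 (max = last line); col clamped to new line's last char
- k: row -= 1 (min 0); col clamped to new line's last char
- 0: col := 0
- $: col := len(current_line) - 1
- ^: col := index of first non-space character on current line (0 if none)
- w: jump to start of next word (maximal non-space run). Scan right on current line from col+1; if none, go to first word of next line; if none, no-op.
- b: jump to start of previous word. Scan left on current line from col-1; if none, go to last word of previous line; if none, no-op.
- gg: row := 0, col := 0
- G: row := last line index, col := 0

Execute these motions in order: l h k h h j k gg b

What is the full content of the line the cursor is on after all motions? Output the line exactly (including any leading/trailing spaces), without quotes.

After 1 (l): row=0 col=1 char='i'
After 2 (h): row=0 col=0 char='f'
After 3 (k): row=0 col=0 char='f'
After 4 (h): row=0 col=0 char='f'
After 5 (h): row=0 col=0 char='f'
After 6 (j): row=1 col=0 char='n'
After 7 (k): row=0 col=0 char='f'
After 8 (gg): row=0 col=0 char='f'
After 9 (b): row=0 col=0 char='f'

Answer: fire  leaf dog  sky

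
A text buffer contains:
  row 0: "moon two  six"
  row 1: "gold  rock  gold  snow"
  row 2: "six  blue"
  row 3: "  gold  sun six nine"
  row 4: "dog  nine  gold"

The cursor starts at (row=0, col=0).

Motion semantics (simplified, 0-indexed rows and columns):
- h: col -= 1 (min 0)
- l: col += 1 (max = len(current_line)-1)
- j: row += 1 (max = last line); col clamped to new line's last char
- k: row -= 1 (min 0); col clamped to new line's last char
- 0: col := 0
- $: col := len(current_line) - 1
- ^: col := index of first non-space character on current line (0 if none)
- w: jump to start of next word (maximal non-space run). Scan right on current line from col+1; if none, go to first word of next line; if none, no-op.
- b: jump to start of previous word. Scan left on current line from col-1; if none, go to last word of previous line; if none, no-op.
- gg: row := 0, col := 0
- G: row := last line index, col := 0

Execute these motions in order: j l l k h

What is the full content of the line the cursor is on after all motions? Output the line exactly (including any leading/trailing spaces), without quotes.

After 1 (j): row=1 col=0 char='g'
After 2 (l): row=1 col=1 char='o'
After 3 (l): row=1 col=2 char='l'
After 4 (k): row=0 col=2 char='o'
After 5 (h): row=0 col=1 char='o'

Answer: moon two  six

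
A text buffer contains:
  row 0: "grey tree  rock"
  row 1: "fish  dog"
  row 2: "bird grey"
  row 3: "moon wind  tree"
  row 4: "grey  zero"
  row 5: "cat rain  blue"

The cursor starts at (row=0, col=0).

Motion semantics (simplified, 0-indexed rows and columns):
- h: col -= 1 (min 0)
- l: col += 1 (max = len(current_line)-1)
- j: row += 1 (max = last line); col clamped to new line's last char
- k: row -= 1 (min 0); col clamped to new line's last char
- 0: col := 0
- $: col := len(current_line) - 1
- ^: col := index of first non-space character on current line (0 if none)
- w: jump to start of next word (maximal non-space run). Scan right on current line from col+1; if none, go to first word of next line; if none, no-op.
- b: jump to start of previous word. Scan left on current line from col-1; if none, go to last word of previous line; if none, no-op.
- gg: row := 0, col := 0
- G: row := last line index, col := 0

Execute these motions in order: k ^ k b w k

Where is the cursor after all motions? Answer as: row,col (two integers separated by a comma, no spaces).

After 1 (k): row=0 col=0 char='g'
After 2 (^): row=0 col=0 char='g'
After 3 (k): row=0 col=0 char='g'
After 4 (b): row=0 col=0 char='g'
After 5 (w): row=0 col=5 char='t'
After 6 (k): row=0 col=5 char='t'

Answer: 0,5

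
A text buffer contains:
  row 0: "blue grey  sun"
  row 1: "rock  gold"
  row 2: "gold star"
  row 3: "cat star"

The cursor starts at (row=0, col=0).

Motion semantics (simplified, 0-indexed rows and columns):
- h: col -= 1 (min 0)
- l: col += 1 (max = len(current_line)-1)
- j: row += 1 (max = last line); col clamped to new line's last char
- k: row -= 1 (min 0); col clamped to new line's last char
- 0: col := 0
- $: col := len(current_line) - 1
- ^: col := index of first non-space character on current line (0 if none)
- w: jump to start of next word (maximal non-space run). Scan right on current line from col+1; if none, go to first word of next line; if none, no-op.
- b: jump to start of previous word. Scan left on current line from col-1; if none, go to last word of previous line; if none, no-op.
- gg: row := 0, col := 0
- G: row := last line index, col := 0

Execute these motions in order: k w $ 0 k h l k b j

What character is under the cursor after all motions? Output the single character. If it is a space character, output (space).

Answer: r

Derivation:
After 1 (k): row=0 col=0 char='b'
After 2 (w): row=0 col=5 char='g'
After 3 ($): row=0 col=13 char='n'
After 4 (0): row=0 col=0 char='b'
After 5 (k): row=0 col=0 char='b'
After 6 (h): row=0 col=0 char='b'
After 7 (l): row=0 col=1 char='l'
After 8 (k): row=0 col=1 char='l'
After 9 (b): row=0 col=0 char='b'
After 10 (j): row=1 col=0 char='r'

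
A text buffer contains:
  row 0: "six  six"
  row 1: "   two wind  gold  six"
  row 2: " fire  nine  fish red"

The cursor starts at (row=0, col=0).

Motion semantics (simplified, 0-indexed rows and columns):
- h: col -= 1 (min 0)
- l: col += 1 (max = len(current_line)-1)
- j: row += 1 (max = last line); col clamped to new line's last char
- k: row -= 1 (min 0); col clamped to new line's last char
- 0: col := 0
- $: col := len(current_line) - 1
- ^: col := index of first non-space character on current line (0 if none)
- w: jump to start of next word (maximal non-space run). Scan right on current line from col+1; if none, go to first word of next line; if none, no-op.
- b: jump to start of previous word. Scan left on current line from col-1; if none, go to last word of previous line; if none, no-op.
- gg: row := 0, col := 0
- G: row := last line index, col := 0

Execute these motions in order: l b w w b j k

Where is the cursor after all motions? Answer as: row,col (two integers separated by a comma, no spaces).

After 1 (l): row=0 col=1 char='i'
After 2 (b): row=0 col=0 char='s'
After 3 (w): row=0 col=5 char='s'
After 4 (w): row=1 col=3 char='t'
After 5 (b): row=0 col=5 char='s'
After 6 (j): row=1 col=5 char='o'
After 7 (k): row=0 col=5 char='s'

Answer: 0,5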